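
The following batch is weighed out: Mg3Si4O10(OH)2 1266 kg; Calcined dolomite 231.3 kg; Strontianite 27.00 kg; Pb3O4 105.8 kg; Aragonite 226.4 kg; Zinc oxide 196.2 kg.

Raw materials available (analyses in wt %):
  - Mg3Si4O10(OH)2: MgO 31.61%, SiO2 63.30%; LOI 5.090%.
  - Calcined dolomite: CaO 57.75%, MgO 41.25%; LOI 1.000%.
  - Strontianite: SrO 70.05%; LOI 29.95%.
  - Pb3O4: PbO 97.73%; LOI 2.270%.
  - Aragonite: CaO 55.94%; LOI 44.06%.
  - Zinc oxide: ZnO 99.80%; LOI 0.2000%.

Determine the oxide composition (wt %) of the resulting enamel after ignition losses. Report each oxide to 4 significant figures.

Glass mass = 1875 kg (batch 2053 − LOI 177.4).
Composition: CaO 13.88%, PbO 5.514%, MgO 26.43%, SiO2 42.73%, SrO 1.009%, ZnO 10.44%

Intermediates are displayed with 4-significant-figure rounding between the steps — the whole derivation maintains full precision in all steps; each reported result is rounded just once. Derived quantities (net glass mass, six oxide percentages, LOI, totals, the yield) are rebuilt using the weight values for 1875 kg of glass at exact precision, exactly as shown in either problem or answer.
What the batch supplies per oxide:
  CaO: 231.3·0.5775 + 226.4·0.5594 = 260.2 kg
  PbO: 105.8·0.9773 = 103.4 kg
  MgO: 1266·0.3161 + 231.3·0.4125 = 495.6 kg
  SiO2: 1266·0.6330 = 801.4 kg
  SrO: 27.00·0.7005 = 18.91 kg
  ZnO: 196.2·0.9980 = 195.8 kg
LOI: 1266·0.05090 + 231.3·0.01000 + 27.00·0.2995 + 105.8·0.02270 + 226.4·0.4406 + 196.2·0.002000 = 177.4 kg
Glass mass = batch − LOI = 2053 − 177.4 = 1875 kg (matching Σ of the oxides)
wt %: oxide over glass, times 100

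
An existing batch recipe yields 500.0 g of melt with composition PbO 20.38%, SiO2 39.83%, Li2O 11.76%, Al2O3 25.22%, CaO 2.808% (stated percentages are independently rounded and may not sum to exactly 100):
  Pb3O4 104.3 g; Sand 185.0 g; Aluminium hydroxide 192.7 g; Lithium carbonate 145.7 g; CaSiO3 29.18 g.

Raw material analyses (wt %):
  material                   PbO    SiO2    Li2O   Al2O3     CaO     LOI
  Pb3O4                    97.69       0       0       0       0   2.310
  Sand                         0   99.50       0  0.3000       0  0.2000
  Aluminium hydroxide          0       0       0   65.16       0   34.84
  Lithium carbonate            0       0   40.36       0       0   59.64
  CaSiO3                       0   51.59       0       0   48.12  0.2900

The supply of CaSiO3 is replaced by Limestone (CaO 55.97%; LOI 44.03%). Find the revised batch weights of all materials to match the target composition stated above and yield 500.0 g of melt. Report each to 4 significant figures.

The working math holds exact precision end to end — the intermediate values are shown rounded to four significant digits. Every reported figure receives exactly one rounding — derived quantities are computed from the weighed amounts at 500.0 g of glass in full precision (ignition loss, net glass mass, five oxide percentages, the yield, totals) as set out in the problem or the answer.
Per-oxide target masses for 500.0 g melt:
  PbO: 20.38% × 500.0 = 101.9 g
  SiO2: 39.83% × 500.0 = 199.2 g
  Li2O: 11.76% × 500.0 = 58.80 g
  Al2O3: 25.22% × 500.0 = 126.1 g
  CaO: 2.808% × 500.0 = 14.04 g
Oxide-by-oxide audit applying the batch weights above, per the basis as stated (delivered sums recover each target inside rounding margins):
  PbO: 104.3·0.9769 = 101.9 g (target 101.9 g)
  SiO2: 200.2·0.9950 = 199.2 g (target 199.2 g)
  Li2O: 145.7·0.4036 = 58.80 g (target 58.80 g)
  Al2O3: 200.2·0.003000 + 192.6·0.6516 = 126.1 g (target 126.1 g)
  CaO: 25.08·0.5597 = 14.04 g (target 14.04 g)
Glass mass check: the batch minus its LOI: 500.0 g (the targets, summed, come to 500.0 g; the stated basis being 500.0 g — gaps are rounding artifacts).
Batch total: Σ batch = 667.9 g; loss to ignition Σ batch·LOI = 167.8 g; yield = glass ÷ total batch = 74.87%.

Revised batch per 500.0 g melt:
  Pb3O4: 104.3 g
  Sand: 200.2 g
  Aluminium hydroxide: 192.6 g
  Lithium carbonate: 145.7 g
  Limestone: 25.08 g
Total batch = 667.9 g; LOI loss = 167.8 g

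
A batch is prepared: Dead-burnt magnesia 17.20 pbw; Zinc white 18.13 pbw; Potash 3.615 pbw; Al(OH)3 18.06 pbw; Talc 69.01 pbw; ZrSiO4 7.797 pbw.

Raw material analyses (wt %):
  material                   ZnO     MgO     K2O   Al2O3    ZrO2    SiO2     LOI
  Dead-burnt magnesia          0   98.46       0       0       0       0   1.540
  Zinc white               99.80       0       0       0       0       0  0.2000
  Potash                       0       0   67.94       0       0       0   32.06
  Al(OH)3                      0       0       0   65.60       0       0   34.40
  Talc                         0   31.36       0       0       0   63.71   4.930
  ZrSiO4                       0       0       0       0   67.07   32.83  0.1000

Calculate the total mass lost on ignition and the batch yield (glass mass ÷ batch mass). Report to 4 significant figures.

Values along the way are printed with 4-significant-digit rounding as written; all internal work runs at exact precision in all steps — exactly one rounding is applied to every reported number — the derived quantities are re-derived at full float precision (ignition loss, six oxide percentages, the yield, net glass mass, the totals) from the batch weights at 122.7 pbw of glass, as quoted within either problem or answer.
Ignition loss by material:
  Dead-burnt magnesia: 17.20 × 0.01540 = 0.2649 pbw
  Zinc white: 18.13 × 0.002000 = 0.03626 pbw
  Potash: 3.615 × 0.3206 = 1.159 pbw
  Al(OH)3: 18.06 × 0.3440 = 6.213 pbw
  Talc: 69.01 × 0.04930 = 3.402 pbw
  ZrSiO4: 7.797 × 0.001000 = 0.007797 pbw
Total LOI = 11.08 pbw
Glass = batch − LOI = 133.8 − 11.08 = 122.7 pbw

LOI loss = 11.08 pbw; glass = 122.7 pbw; yield = 91.72%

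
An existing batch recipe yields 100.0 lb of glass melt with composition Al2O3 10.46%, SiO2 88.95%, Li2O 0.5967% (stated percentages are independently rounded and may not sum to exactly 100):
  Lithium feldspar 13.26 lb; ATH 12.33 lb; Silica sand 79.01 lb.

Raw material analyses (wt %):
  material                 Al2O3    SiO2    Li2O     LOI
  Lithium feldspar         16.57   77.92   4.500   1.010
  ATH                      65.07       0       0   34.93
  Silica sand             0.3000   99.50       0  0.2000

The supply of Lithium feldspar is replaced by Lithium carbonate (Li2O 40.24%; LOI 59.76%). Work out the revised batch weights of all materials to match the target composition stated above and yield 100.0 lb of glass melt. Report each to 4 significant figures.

Revised batch per 100.0 lb glass melt:
  Lithium carbonate: 1.483 lb
  ATH: 15.66 lb
  Silica sand: 89.40 lb
Total batch = 106.5 lb; LOI loss = 6.535 lb

The whole derivation keeps full precision through every step. Intermediates appear rounded to 4 significant digits on the page — each reported result takes just one rounding. Derived quantities (LOI, the yield, totals, net glass mass, three oxide percentages) are rebuilt at full float precision starting from the weights per 100.0 lb of glass precisely as stated by question or answer.
Oxide mass targets, per 100.0 lb glass melt:
  Al2O3: 10.46% × 100.0 = 10.46 lb
  SiO2: 88.95% × 100.0 = 88.95 lb
  Li2O: 0.5967% × 100.0 = 0.5967 lb
Mass-balance tally per oxide per the reported batch figures, relative to the basis at hand (sum by sum, the targets are met net of answer rounding effects):
  Al2O3: 15.66·0.6507 + 89.40·0.003000 = 10.46 lb (target 10.46 lb)
  SiO2: 89.40·0.9950 = 88.95 lb (target 88.95 lb)
  Li2O: 1.483·0.4024 = 0.5968 lb (target 0.5967 lb)
Glass-mass closure: whole batch net of LOI = 100.0 lb (per-oxide target masses sum to 100.0 lb; with the basis standing at 100.0 lb — any gap is answer rounding).
Batch grand total — Σ batch = 106.5 lb; the LOI term Σ batch·LOI equals 6.535 lb; yield, glass over the total, = 93.87%.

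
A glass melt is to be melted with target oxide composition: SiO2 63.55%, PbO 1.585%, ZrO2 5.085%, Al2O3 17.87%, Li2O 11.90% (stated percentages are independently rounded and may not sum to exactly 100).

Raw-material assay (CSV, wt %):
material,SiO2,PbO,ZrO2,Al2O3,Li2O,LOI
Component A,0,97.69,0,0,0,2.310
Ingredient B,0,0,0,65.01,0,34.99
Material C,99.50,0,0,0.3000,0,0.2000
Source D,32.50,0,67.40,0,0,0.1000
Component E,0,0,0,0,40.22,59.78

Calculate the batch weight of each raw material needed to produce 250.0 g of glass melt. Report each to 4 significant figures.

The working math carries exact precision at every stage. Values along the way appear (rounded to four significant figures) in the working — exactly one rounding goes into each reported result — all derived quantities are carried in full float precision (glass mass, the totals, five oxide percentages, yield, LOI) starting from the weights per 250.0 g of glass as written in the question or the answer.
Target oxide masses per 250.0 g glass melt:
  SiO2: 63.55% × 250.0 = 158.9 g
  PbO: 1.585% × 250.0 = 3.962 g
  ZrO2: 5.085% × 250.0 = 12.71 g
  Al2O3: 17.87% × 250.0 = 44.68 g
  Li2O: 11.90% × 250.0 = 29.75 g
Oxide-by-oxide audit per the reported batch figures, under the basis named above (each sum matches its target mass modulo rounding of the values):
  SiO2: 153.5·0.9950 + 18.86·0.3250 = 158.9 g (target 158.9 g)
  PbO: 4.056·0.9769 = 3.962 g (target 3.962 g)
  ZrO2: 18.86·0.6740 = 12.71 g (target 12.71 g)
  Al2O3: 68.01·0.6501 + 153.5·0.003000 = 44.67 g (target 44.68 g)
  Li2O: 73.97·0.4022 = 29.75 g (target 29.75 g)
Auditing the glass mass value: net batch after ignition = 250.0 g (targets for the oxides total 250.0 g; basis as stated: 250.0 g — deltas are rounding alone).
Adding the batch up: Σ batch = 318.4 g; Σ batch·LOI gives LOI loss = 68.44 g; the yield ratio, glass ÷ batch: 78.51%.

Batch per 250.0 g glass melt:
  Component A: 4.056 g
  Ingredient B: 68.01 g
  Material C: 153.5 g
  Source D: 18.86 g
  Component E: 73.97 g
Total batch = 318.4 g; LOI loss = 68.44 g; yield = 78.51%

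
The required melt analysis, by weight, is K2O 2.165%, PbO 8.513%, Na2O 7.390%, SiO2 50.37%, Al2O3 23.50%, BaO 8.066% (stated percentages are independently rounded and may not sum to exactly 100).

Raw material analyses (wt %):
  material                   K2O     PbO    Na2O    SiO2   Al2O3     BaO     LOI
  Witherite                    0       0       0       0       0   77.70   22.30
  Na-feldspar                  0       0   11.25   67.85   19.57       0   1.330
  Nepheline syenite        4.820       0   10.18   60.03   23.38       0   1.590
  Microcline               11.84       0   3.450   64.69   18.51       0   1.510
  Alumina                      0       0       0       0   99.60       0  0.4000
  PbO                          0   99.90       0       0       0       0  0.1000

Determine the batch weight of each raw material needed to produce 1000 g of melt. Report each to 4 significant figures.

All arithmetic holds full float precision in every operation — intermediates appear rounded off to 4 significant figures across the worked steps — each reported number is rounded a single time; the derived quantities (six oxide percentages, glass mass, ignition loss, yield, totals) are computed using the weight values per 1000 g of glass in full precision, as they appear in the question or the answer.
Oxide-by-oxide targets in 1000 g melt:
  K2O: 2.165% × 1000 = 21.65 g
  PbO: 8.513% × 1000 = 85.13 g
  Na2O: 7.390% × 1000 = 73.90 g
  SiO2: 50.37% × 1000 = 503.7 g
  Al2O3: 23.50% × 1000 = 235.0 g
  BaO: 8.066% × 1000 = 80.66 g
Checking each oxide sum with the batch weights as given, at the basis given (target by target, the sums agree net of answer rounding effects):
  K2O: 115.6·0.04820 + 135.8·0.1184 = 21.65 g (target 21.65 g)
  PbO: 85.22·0.9990 = 85.13 g (target 85.13 g)
  Na2O: 510.6·0.1125 + 115.6·0.1018 + 135.8·0.03450 = 73.90 g (target 73.90 g)
  SiO2: 510.6·0.6785 + 115.6·0.6003 + 135.8·0.6469 = 503.7 g (target 503.7 g)
  Al2O3: 510.6·0.1957 + 115.6·0.2338 + 135.8·0.1851 + 83.24·0.9960 = 235.0 g (target 235.0 g)
  BaO: 103.8·0.7770 = 80.65 g (target 80.66 g)
The glass-mass cross-check: batch total minus LOI = 1000 g (the targets, summed, come to 1000 g; with the basis standing at 1000 g — differing by rounding only).
Summing the batch: Σ batch = 1034 g; ignition loss, Σ(batch × LOI) = 34.25 g; the yield ratio, glass ÷ batch: 96.69%.

Batch per 1000 g melt:
  Witherite: 103.8 g
  Na-feldspar: 510.6 g
  Nepheline syenite: 115.6 g
  Microcline: 135.8 g
  Alumina: 83.24 g
  PbO: 85.22 g
Total batch = 1034 g; LOI loss = 34.25 g; yield = 96.69%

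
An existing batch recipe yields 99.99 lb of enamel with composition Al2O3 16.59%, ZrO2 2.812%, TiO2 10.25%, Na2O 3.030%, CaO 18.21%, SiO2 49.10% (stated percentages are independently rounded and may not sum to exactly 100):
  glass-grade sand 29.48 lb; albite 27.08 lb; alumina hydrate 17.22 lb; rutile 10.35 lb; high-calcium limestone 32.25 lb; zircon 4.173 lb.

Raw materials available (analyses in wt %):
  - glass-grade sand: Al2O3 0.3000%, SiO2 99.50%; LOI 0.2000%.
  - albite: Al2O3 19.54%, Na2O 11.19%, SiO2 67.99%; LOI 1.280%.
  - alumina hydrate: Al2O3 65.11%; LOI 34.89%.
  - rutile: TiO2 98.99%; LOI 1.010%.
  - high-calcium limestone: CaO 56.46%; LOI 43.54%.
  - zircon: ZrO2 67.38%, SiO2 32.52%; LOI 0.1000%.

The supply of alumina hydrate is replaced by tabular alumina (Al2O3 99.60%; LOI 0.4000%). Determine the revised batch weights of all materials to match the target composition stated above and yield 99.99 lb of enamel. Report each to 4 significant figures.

All internal work holds full precision end to end — intermediates are printed (rounded to 4 significant digits) alongside each step. Each reported number receives exactly one rounding — derived quantities (totals, glass mass, the six compositions, the yield, ignition loss) are carried at exact precision using the weight values for 99.99 lb of glass, as set out in the problem or the answer.
Oxide mass targets, per 99.99 lb enamel:
  Al2O3: 16.59% × 99.99 = 16.59 lb
  ZrO2: 2.812% × 99.99 = 2.812 lb
  TiO2: 10.25% × 99.99 = 10.25 lb
  Na2O: 3.030% × 99.99 = 3.030 lb
  CaO: 18.21% × 99.99 = 18.21 lb
  SiO2: 49.10% × 99.99 = 49.10 lb
Balance tally, oxide-wise, given the weights on record, relative to the basis at hand (every target is met by its sum net of answer rounding effects):
  Al2O3: 29.48·0.003000 + 27.08·0.1954 + 11.25·0.9960 = 16.58 lb (target 16.59 lb)
  ZrO2: 4.173·0.6738 = 2.812 lb (target 2.812 lb)
  TiO2: 10.35·0.9899 = 10.25 lb (target 10.25 lb)
  Na2O: 27.08·0.1119 = 3.030 lb (target 3.030 lb)
  CaO: 32.25·0.5646 = 18.21 lb (target 18.21 lb)
  SiO2: 29.48·0.9950 + 27.08·0.6799 + 4.173·0.3252 = 49.10 lb (target 49.10 lb)
Auditing the glass mass value: the batch minus its LOI: 99.98 lb (summing oxide targets gives 99.98 lb; stated basis 99.99 lb — any gap is answer rounding).
Whole-batch sum: Σ batch = 114.6 lb; LOI loss = Σ batch·LOI = 14.60 lb; as yield: glass ÷ batch → 87.26%.

Revised batch per 99.99 lb enamel:
  glass-grade sand: 29.48 lb
  albite: 27.08 lb
  tabular alumina: 11.25 lb
  rutile: 10.35 lb
  high-calcium limestone: 32.25 lb
  zircon: 4.173 lb
Total batch = 114.6 lb; LOI loss = 14.60 lb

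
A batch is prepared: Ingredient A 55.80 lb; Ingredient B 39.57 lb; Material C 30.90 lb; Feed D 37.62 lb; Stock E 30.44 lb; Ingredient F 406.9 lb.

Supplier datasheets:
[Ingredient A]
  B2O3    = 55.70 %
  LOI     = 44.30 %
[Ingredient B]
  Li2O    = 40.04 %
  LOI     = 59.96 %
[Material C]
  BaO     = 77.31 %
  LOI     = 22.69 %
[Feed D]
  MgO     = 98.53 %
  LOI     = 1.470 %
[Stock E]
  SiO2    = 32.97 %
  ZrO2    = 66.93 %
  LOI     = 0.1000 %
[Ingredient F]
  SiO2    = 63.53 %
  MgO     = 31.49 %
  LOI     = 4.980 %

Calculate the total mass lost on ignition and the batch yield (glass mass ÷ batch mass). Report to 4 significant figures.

LOI loss = 76.30 lb; glass = 524.9 lb; yield = 87.31%

Working values appear rounded to four significant figures within the worked lines; each numeric step holds full precision at every stage — a single rounding completes each reported number; the derived quantities are carried using the weight values on 524.9 lb of glass at full precision (the totals, yield, net glass mass, ignition loss, six oxide percentages), as quoted within the question or the answer.
Per-material ignition loss:
  Ingredient A: 55.80 × 0.4430 = 24.72 lb
  Ingredient B: 39.57 × 0.5996 = 23.73 lb
  Material C: 30.90 × 0.2269 = 7.011 lb
  Feed D: 37.62 × 0.01470 = 0.5530 lb
  Stock E: 30.44 × 0.001000 = 0.03044 lb
  Ingredient F: 406.9 × 0.04980 = 20.26 lb
Total LOI = 76.30 lb
Glass = batch − LOI = 601.2 − 76.30 = 524.9 lb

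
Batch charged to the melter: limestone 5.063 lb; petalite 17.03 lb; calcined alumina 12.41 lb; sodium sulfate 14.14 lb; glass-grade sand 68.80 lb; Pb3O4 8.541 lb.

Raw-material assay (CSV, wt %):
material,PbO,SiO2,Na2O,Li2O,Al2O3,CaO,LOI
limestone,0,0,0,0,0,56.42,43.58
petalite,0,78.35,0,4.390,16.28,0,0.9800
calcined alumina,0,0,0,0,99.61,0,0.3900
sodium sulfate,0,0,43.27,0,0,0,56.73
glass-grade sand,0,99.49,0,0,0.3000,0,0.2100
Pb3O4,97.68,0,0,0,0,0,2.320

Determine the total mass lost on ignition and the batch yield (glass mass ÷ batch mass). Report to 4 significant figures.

The whole derivation carries full precision from start to finish — intermediates are displayed rounded to four significant digits at each printed step; each reported value is rounded a single time. All derived quantities (ignition loss, glass mass, totals, the six compositions, yield) are carried at exact precision using the weight values on 115.2 lb of glass as they appear in problem or answer.
Loss on ignition, line by line:
  limestone: 5.063 × 0.4358 = 2.206 lb
  petalite: 17.03 × 0.009800 = 0.1669 lb
  calcined alumina: 12.41 × 0.003900 = 0.04840 lb
  sodium sulfate: 14.14 × 0.5673 = 8.022 lb
  glass-grade sand: 68.80 × 0.002100 = 0.1445 lb
  Pb3O4: 8.541 × 0.02320 = 0.1982 lb
Total LOI = 10.79 lb
Glass = batch − LOI = 126.0 − 10.79 = 115.2 lb

LOI loss = 10.79 lb; glass = 115.2 lb; yield = 91.44%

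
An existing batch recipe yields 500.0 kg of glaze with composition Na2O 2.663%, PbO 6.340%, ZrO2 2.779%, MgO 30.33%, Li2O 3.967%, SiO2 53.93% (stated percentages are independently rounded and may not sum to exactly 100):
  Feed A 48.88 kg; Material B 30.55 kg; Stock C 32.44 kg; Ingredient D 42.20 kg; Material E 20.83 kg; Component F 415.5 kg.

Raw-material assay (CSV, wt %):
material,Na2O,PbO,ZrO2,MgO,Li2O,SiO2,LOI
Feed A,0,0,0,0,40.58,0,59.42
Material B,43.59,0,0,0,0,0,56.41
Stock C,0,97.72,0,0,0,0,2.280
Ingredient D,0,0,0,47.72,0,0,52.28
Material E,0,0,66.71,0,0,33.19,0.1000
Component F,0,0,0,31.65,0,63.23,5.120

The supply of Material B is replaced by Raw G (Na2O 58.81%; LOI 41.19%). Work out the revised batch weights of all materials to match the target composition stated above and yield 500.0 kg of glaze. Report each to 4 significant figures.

Revised batch per 500.0 kg glaze:
  Feed A: 48.88 kg
  Raw G: 22.64 kg
  Stock C: 32.44 kg
  Ingredient D: 42.20 kg
  Material E: 20.83 kg
  Component F: 415.5 kg
Total batch = 582.5 kg; LOI loss = 82.47 kg

Mid-chain values are displayed, rounded to 4 significant figures, at each printed step — all internal work carries full precision throughout. Every reported figure includes exactly one rounding. All derived quantities (the yield, LOI, glass mass, the totals, six oxide percentages) are recomputed in full precision from the weighed amounts at 500.0 kg of glass as they appear in the problem or the answer.
The oxide mass targets at 500.0 kg glaze:
  Na2O: 2.663% × 500.0 = 13.32 kg
  PbO: 6.340% × 500.0 = 31.70 kg
  ZrO2: 2.779% × 500.0 = 13.90 kg
  MgO: 30.33% × 500.0 = 151.6 kg
  Li2O: 3.967% × 500.0 = 19.84 kg
  SiO2: 53.93% × 500.0 = 269.6 kg
Balance tally, oxide-wise, on the weights just shown, for the quoted basis mass (summed amounts equal target values modulo rounding of the values):
  Na2O: 22.64·0.5881 = 13.31 kg (target 13.32 kg)
  PbO: 32.44·0.9772 = 31.70 kg (target 31.70 kg)
  ZrO2: 20.83·0.6671 = 13.90 kg (target 13.90 kg)
  MgO: 42.20·0.4772 + 415.5·0.3165 = 151.6 kg (target 151.6 kg)
  Li2O: 48.88·0.4058 = 19.84 kg (target 19.84 kg)
  SiO2: 20.83·0.3319 + 415.5·0.6323 = 269.6 kg (target 269.6 kg)
Glass-mass sanity pass: whole batch net of LOI = 500.0 kg (targets for the oxides total 500.0 kg; stated basis 500.0 kg — a pure rounding effect).
Total batch = Σ batch = 582.5 kg; Σ batch·LOI gives LOI loss = 82.47 kg; glass ÷ batch gives a yield of 85.84%.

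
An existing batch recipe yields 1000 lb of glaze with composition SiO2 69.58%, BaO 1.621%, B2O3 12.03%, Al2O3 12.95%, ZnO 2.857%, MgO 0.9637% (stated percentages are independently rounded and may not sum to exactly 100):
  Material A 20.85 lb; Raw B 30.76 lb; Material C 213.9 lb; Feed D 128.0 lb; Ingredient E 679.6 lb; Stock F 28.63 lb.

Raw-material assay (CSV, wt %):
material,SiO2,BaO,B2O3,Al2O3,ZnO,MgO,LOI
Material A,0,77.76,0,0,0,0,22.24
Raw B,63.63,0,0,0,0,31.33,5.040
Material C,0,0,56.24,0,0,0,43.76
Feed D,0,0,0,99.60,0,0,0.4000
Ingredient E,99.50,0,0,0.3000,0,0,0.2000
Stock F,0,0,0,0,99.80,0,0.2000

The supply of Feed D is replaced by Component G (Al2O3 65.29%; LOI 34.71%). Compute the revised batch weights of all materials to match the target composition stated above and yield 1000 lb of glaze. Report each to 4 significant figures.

Revised batch per 1000 lb glaze:
  Material A: 20.85 lb
  Raw B: 30.76 lb
  Material C: 213.9 lb
  Component G: 195.2 lb
  Ingredient E: 679.6 lb
  Stock F: 28.63 lb
Total batch = 1169 lb; LOI loss = 169.0 lb

The whole derivation maintains exact precision throughout. Values along the way are printed rounded to 4 significant figures in the working; each reported number carries a single rounding — derived quantities are carried at full float precision (the yield, the six compositions, net glass mass, the totals, ignition loss) starting from the weights for 1000 lb of glass, as quoted within problem or answer.
Target masses of each oxide per 1000 lb glaze:
  SiO2: 69.58% × 1000 = 695.8 lb
  BaO: 1.621% × 1000 = 16.21 lb
  B2O3: 12.03% × 1000 = 120.3 lb
  Al2O3: 12.95% × 1000 = 129.5 lb
  ZnO: 2.857% × 1000 = 28.57 lb
  MgO: 0.9637% × 1000 = 9.637 lb
Per-oxide balance check with the batch weights as given, relative to the basis at hand (target by target, the sums agree inside rounding margins):
  SiO2: 30.76·0.6363 + 679.6·0.9950 = 695.8 lb (target 695.8 lb)
  BaO: 20.85·0.7776 = 16.21 lb (target 16.21 lb)
  B2O3: 213.9·0.5624 = 120.3 lb (target 120.3 lb)
  Al2O3: 195.2·0.6529 + 679.6·0.003000 = 129.5 lb (target 129.5 lb)
  ZnO: 28.63·0.9980 = 28.57 lb (target 28.57 lb)
  MgO: 30.76·0.3133 = 9.637 lb (target 9.637 lb)
Consistency of the glass mass: batch Σ − ignition loss = 1000 lb (per-oxide target masses sum to 1000 lb; with the basis standing at 1000 lb — gaps are rounding artifacts).
Summing the batch: Σ batch = 1169 lb; ignition loss, Σ(batch × LOI) = 169.0 lb; yield, glass over the total, = 85.55%.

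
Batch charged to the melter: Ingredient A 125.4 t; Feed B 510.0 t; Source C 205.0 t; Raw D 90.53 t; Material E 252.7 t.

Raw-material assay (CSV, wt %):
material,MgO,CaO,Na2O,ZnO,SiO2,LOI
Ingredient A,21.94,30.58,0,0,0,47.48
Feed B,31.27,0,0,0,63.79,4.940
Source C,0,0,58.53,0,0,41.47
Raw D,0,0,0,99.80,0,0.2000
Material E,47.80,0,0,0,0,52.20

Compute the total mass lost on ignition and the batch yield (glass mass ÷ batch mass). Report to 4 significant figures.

Working values appear, rounded to four significant figures, alongside each step; each numeric step holds full float precision from start to finish; exactly one rounding goes into every reported number — the derived quantities, which include ignition loss, the five compositions, net glass mass, yield, the totals, are re-derived in exact precision, as set out in the question or the answer, starting from the weights at 881.8 t of glass.
LOI of each material in turn:
  Ingredient A: 125.4 × 0.4748 = 59.54 t
  Feed B: 510.0 × 0.04940 = 25.19 t
  Source C: 205.0 × 0.4147 = 85.01 t
  Raw D: 90.53 × 0.002000 = 0.1811 t
  Material E: 252.7 × 0.5220 = 131.9 t
Total LOI = 301.8 t
Glass = batch − LOI = 1184 − 301.8 = 881.8 t

LOI loss = 301.8 t; glass = 881.8 t; yield = 74.50%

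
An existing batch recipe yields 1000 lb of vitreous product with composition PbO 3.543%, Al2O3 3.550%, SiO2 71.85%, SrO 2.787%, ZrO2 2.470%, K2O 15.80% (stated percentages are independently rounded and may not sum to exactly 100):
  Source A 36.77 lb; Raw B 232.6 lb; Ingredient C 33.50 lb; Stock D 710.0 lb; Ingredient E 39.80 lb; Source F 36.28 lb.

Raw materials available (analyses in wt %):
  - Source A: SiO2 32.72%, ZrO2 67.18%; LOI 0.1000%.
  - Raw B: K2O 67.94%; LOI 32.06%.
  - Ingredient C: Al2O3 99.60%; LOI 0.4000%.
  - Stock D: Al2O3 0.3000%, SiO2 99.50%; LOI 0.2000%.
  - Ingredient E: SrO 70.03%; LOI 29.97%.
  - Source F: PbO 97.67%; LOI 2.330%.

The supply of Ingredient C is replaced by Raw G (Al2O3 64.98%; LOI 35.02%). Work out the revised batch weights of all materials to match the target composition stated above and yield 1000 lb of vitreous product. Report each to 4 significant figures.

Revised batch per 1000 lb vitreous product:
  Source A: 36.77 lb
  Raw B: 232.6 lb
  Raw G: 51.35 lb
  Stock D: 710.0 lb
  Ingredient E: 39.80 lb
  Source F: 36.28 lb
Total batch = 1107 lb; LOI loss = 106.8 lb

Working values appear rounded to 4 significant digits between the steps; all arithmetic runs at exact precision in every operation. Exactly one rounding lands on each reported figure; all derived quantities (the totals, the six compositions, yield, ignition loss, net glass mass) are carried from the batch weights per 1000 lb of glass in full float precision exactly as printed in question or answer.
Per-oxide target masses for 1000 lb vitreous product:
  PbO: 3.543% × 1000 = 35.43 lb
  Al2O3: 3.550% × 1000 = 35.50 lb
  SiO2: 71.85% × 1000 = 718.5 lb
  SrO: 2.787% × 1000 = 27.87 lb
  ZrO2: 2.470% × 1000 = 24.70 lb
  K2O: 15.80% × 1000 = 158.0 lb
Sums-versus-targets review given the weights on record, for the quoted basis mass (sums match the target masses inside rounding margins):
  PbO: 36.28·0.9767 = 35.43 lb (target 35.43 lb)
  Al2O3: 51.35·0.6498 + 710.0·0.003000 = 35.50 lb (target 35.50 lb)
  SiO2: 36.77·0.3272 + 710.0·0.9950 = 718.5 lb (target 718.5 lb)
  SrO: 39.80·0.7003 = 27.87 lb (target 27.87 lb)
  ZrO2: 36.77·0.6718 = 24.70 lb (target 24.70 lb)
  K2O: 232.6·0.6794 = 158.0 lb (target 158.0 lb)
The glass-mass cross-check: Σ batch − LOI loss = 1000 lb (the Σ of target masses is 1000 lb; stated basis 1000 lb — gaps are rounding artifacts).
Summing the batch: Σ batch = 1107 lb; LOI loss = Σ batch·LOI = 106.8 lb; yield: glass divided by total = 90.35%.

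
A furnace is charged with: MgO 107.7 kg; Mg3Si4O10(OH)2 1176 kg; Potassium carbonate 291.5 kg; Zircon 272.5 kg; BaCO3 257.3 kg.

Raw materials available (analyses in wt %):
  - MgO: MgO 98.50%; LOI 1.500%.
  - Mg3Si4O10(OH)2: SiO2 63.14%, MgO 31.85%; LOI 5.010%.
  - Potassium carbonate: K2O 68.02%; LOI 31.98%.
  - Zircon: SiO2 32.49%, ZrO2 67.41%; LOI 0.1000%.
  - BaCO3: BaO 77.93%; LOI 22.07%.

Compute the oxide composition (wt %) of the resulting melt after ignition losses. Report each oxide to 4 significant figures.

Glass mass = 1894 kg (batch 2105 − LOI 210.8).
Composition: SiO2 43.87%, ZrO2 9.698%, BaO 10.59%, K2O 10.47%, MgO 25.37%

Mid-chain values appear rounded off to 4 significant digits at each printed step — all internal work maintains exact precision through every step. Every reported result is rounded once only. All derived quantities are computed at full precision (yield, totals, glass mass, ignition loss, the five compositions) from the batch weights per 1894 kg of glass as written in problem or answer.
Oxide masses out of the charge:
  SiO2: 1176·0.6314 + 272.5·0.3249 = 831.1 kg
  ZrO2: 272.5·0.6741 = 183.7 kg
  BaO: 257.3·0.7793 = 200.5 kg
  K2O: 291.5·0.6802 = 198.3 kg
  MgO: 107.7·0.9850 + 1176·0.3185 = 480.6 kg
LOI: 107.7·0.01500 + 1176·0.05010 + 291.5·0.3198 + 272.5·0.001000 + 257.3·0.2207 = 210.8 kg
batch − LOI leaves glass = 2105 − 210.8 = 1894 kg (= the summed oxide contributions)
wt % = oxide mass / glass mass × 100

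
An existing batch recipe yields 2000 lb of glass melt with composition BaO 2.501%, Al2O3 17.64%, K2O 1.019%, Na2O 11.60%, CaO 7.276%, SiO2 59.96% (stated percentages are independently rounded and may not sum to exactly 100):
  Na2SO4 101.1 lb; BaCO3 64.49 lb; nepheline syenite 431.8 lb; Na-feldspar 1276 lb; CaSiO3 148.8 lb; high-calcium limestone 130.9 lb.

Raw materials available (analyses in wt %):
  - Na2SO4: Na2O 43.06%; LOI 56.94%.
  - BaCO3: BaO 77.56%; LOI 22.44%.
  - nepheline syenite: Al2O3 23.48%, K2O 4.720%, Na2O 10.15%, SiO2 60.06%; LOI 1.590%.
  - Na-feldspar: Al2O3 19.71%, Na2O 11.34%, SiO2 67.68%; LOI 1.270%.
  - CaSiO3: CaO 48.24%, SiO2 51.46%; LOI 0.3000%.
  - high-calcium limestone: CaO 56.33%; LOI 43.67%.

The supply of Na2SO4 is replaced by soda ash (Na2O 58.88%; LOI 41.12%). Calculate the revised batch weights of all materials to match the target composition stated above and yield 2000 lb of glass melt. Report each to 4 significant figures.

Revised batch per 2000 lb glass melt:
  soda ash: 73.92 lb
  BaCO3: 64.49 lb
  nepheline syenite: 431.8 lb
  Na-feldspar: 1276 lb
  CaSiO3: 148.8 lb
  high-calcium limestone: 130.9 lb
Total batch = 2126 lb; LOI loss = 125.5 lb

Full precision is kept at all times. In-progress results are displayed (rounded to four significant digits) as written; each reported number carries a single rounding. Derived quantities (LOI, the yield, totals, the six compositions, glass mass) are re-derived starting from the weights per 2000 lb of glass at exact precision as given in problem or answer.
Per-oxide target masses for 2000 lb glass melt:
  BaO: 2.501% × 2000 = 50.02 lb
  Al2O3: 17.64% × 2000 = 352.8 lb
  K2O: 1.019% × 2000 = 20.38 lb
  Na2O: 11.60% × 2000 = 232.0 lb
  CaO: 7.276% × 2000 = 145.5 lb
  SiO2: 59.96% × 2000 = 1199 lb
A balance pass over the oxides, per the reported batch figures, against the basis in use (delivered sums recover each target once rounding is allowed for):
  BaO: 64.49·0.7756 = 50.02 lb (target 50.02 lb)
  Al2O3: 431.8·0.2348 + 1276·0.1971 = 352.9 lb (target 352.8 lb)
  K2O: 431.8·0.04720 = 20.38 lb (target 20.38 lb)
  Na2O: 73.92·0.5888 + 431.8·0.1015 + 1276·0.1134 = 232.1 lb (target 232.0 lb)
  CaO: 148.8·0.4824 + 130.9·0.5633 = 145.5 lb (target 145.5 lb)
  SiO2: 431.8·0.6006 + 1276·0.6768 + 148.8·0.5146 = 1200 lb (target 1199 lb)
Auditing the glass mass value: batch Σ − ignition loss = 2000 lb (targets for the oxides total 2000 lb; with the basis standing at 2000 lb — gaps are rounding artifacts).
Adding the batch up: Σ batch = 2126 lb; LOI loss = Σ batch·LOI = 125.5 lb; yield, glass over the total, = 94.09%.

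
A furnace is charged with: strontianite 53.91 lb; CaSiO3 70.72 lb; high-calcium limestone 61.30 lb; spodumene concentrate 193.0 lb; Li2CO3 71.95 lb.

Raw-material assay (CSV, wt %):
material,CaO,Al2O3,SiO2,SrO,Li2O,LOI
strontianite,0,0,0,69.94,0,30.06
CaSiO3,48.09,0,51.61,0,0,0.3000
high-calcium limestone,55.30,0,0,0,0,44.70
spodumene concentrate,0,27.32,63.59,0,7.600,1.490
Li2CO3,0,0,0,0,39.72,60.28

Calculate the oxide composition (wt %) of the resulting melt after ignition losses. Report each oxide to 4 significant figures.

The working math runs at full float precision all the way through; working values are displayed (rounded to 4 significant figures) as written; every reported figure is rounded once only. Derived quantities, which include ignition loss, five oxide percentages, totals, the yield, net glass mass, are carried in full precision, precisely as stated by the problem or the answer, using the weight values on 360.8 lb of glass.
Oxide-by-oxide delivered mass:
  CaO: 70.72·0.4809 + 61.30·0.5530 = 67.91 lb
  Al2O3: 193.0·0.2732 = 52.73 lb
  SiO2: 70.72·0.5161 + 193.0·0.6359 = 159.2 lb
  SrO: 53.91·0.6994 = 37.70 lb
  Li2O: 193.0·0.07600 + 71.95·0.3972 = 43.25 lb
LOI: 53.91·0.3006 + 70.72·0.003000 + 61.30·0.4470 + 193.0·0.01490 + 71.95·0.6028 = 90.07 lb
Net of LOI, the glass mass = 450.9 − 90.07 = 360.8 lb (matching Σ of the oxides)
percent share: oxide ÷ glass, ×100

Glass mass = 360.8 lb (batch 450.9 − LOI 90.07).
Composition: CaO 18.82%, Al2O3 14.61%, SiO2 44.13%, SrO 10.45%, Li2O 11.99%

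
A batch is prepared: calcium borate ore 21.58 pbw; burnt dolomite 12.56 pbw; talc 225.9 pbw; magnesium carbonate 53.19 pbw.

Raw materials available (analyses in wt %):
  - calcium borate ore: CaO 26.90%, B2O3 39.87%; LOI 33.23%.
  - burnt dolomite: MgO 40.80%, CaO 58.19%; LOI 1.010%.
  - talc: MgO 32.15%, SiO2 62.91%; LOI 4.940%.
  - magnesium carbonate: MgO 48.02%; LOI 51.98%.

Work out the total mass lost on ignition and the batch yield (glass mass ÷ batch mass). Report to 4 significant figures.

The intermediate values appear, rounded to 4 significant digits, in the printout. The whole derivation keeps full float precision end to end — a single rounding produces every reported number — all derived quantities (totals, yield, ignition loss, the four compositions, glass mass) are rebuilt at full precision from the weighed amounts on 267.1 pbw of glass as they appear in problem or answer.
Loss on ignition, line by line:
  calcium borate ore: 21.58 × 0.3323 = 7.171 pbw
  burnt dolomite: 12.56 × 0.01010 = 0.1269 pbw
  talc: 225.9 × 0.04940 = 11.16 pbw
  magnesium carbonate: 53.19 × 0.5198 = 27.65 pbw
Total LOI = 46.11 pbw
Glass = batch − LOI = 313.2 − 46.11 = 267.1 pbw

LOI loss = 46.11 pbw; glass = 267.1 pbw; yield = 85.28%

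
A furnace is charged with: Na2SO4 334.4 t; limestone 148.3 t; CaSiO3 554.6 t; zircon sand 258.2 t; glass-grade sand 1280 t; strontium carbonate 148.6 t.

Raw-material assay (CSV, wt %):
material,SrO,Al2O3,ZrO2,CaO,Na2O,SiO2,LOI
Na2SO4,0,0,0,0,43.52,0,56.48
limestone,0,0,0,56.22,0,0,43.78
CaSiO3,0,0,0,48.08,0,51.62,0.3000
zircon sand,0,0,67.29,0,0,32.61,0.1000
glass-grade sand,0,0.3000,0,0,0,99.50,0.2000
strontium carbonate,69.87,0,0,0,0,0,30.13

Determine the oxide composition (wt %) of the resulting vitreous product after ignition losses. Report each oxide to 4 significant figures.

Glass mass = 2421 t (batch 2724 − LOI 303.1).
Composition: SrO 4.289%, Al2O3 0.1586%, ZrO2 7.176%, CaO 14.46%, Na2O 6.011%, SiO2 67.91%

All arithmetic holds exact precision throughout — in-progress results appear rounded to four significant digits within the worked lines; each reported number receives exactly one rounding. Derived quantities, including six oxide percentages, the yield, the totals, net glass mass, ignition loss, are computed from the batch weights at 2421 t of glass in exact precision, as written in the problem or answer text.
Delivered oxide masses:
  SrO: 148.6·0.6987 = 103.8 t
  Al2O3: 1280·0.003000 = 3.840 t
  ZrO2: 258.2·0.6729 = 173.7 t
  CaO: 148.3·0.5622 + 554.6·0.4808 = 350.0 t
  Na2O: 334.4·0.4352 = 145.5 t
  SiO2: 554.6·0.5162 + 258.2·0.3261 + 1280·0.9950 = 1644 t
LOI: 334.4·0.5648 + 148.3·0.4378 + 554.6·0.003000 + 258.2·0.001000 + 1280·0.002000 + 148.6·0.3013 = 303.1 t
batch − LOI leaves glass = 2724 − 303.1 = 2421 t (= the summed oxide contributions)
wt %: oxide over glass, times 100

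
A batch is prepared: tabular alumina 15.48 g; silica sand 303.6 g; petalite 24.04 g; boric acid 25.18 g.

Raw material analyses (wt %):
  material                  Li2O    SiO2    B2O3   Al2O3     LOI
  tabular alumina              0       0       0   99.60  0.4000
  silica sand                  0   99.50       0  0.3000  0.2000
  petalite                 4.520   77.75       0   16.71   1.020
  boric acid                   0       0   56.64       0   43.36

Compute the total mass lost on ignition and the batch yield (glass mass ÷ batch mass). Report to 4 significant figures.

LOI loss = 11.83 g; glass = 356.5 g; yield = 96.79%

Working values are printed (rounded to 4 significant digits) across the worked steps. All internal work carries full float precision at every stage — each reported number is rounded exactly once — derived quantities are rebuilt using the weight values for 356.5 g of glass at exact precision (glass mass, the four compositions, the yield, totals, ignition loss), as written in the problem or the answer.
Ignition loss by material:
  tabular alumina: 15.48 × 0.004000 = 0.06192 g
  silica sand: 303.6 × 0.002000 = 0.6072 g
  petalite: 24.04 × 0.01020 = 0.2452 g
  boric acid: 25.18 × 0.4336 = 10.92 g
Total LOI = 11.83 g
Glass = batch − LOI = 368.3 − 11.83 = 356.5 g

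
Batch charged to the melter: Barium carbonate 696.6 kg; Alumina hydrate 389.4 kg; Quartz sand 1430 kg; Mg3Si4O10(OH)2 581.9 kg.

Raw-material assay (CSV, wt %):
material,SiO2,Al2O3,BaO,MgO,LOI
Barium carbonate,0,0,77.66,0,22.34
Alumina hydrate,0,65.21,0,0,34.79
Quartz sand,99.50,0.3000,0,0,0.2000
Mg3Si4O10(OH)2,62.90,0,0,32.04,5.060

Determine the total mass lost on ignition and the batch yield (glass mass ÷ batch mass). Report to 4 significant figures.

LOI loss = 323.4 kg; glass = 2775 kg; yield = 89.56%

All internal work keeps full precision through every step — in-progress results appear, rounded to four significant figures, between the steps. Every reported figure includes exactly one rounding; all derived quantities (net glass mass, ignition loss, the totals, four oxide percentages, the yield) are recomputed at full precision starting from the weights at 2775 kg of glass, exactly as shown in the problem or answer text.
Material-by-material LOI:
  Barium carbonate: 696.6 × 0.2234 = 155.6 kg
  Alumina hydrate: 389.4 × 0.3479 = 135.5 kg
  Quartz sand: 1430 × 0.002000 = 2.860 kg
  Mg3Si4O10(OH)2: 581.9 × 0.05060 = 29.44 kg
Total LOI = 323.4 kg
Glass = batch − LOI = 3098 − 323.4 = 2775 kg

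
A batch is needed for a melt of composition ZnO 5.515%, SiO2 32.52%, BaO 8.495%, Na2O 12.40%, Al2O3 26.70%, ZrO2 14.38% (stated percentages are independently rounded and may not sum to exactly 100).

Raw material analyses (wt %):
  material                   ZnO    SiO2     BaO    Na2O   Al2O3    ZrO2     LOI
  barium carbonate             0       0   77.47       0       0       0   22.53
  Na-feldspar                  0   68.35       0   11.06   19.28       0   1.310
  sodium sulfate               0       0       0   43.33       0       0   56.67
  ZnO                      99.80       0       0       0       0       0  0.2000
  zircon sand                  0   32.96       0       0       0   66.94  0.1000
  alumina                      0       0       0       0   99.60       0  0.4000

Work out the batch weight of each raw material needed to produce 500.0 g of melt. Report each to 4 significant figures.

Batch per 500.0 g melt:
  barium carbonate: 54.83 g
  Na-feldspar: 186.1 g
  sodium sulfate: 95.59 g
  ZnO: 27.63 g
  zircon sand: 107.4 g
  alumina: 98.01 g
Total batch = 569.6 g; LOI loss = 69.52 g; yield = 87.79%

Every computation keeps exact precision from first step to last. Working values appear with 4-significant-digit rounding within the worked lines — every reported figure is rounded once only. Derived quantities, including the yield, the totals, net glass mass, six oxide percentages, LOI, are computed from the batch weights for 500.0 g of glass at full precision as written in question or answer.
Oxide mass targets, per 500.0 g melt:
  ZnO: 5.515% × 500.0 = 27.58 g
  SiO2: 32.52% × 500.0 = 162.6 g
  BaO: 8.495% × 500.0 = 42.48 g
  Na2O: 12.40% × 500.0 = 62.00 g
  Al2O3: 26.70% × 500.0 = 133.5 g
  ZrO2: 14.38% × 500.0 = 71.90 g
Mass-balance tally per oxide using the reported weights, versus the basis set out (delivered sums recover each target exact up to rounding of places):
  ZnO: 27.63·0.9980 = 27.57 g (target 27.58 g)
  SiO2: 186.1·0.6835 + 107.4·0.3296 = 162.6 g (target 162.6 g)
  BaO: 54.83·0.7747 = 42.48 g (target 42.48 g)
  Na2O: 186.1·0.1106 + 95.59·0.4333 = 62.00 g (target 62.00 g)
  Al2O3: 186.1·0.1928 + 98.01·0.9960 = 133.5 g (target 133.5 g)
  ZrO2: 107.4·0.6694 = 71.89 g (target 71.90 g)
Auditing the glass mass value: total batch − LOI = 500.0 g (oxide target masses add up to 500.0 g; stated basis 500.0 g — deltas are rounding alone).
Adding the batch up: Σ batch = 569.6 g; the LOI term Σ batch·LOI equals 69.52 g; yield: glass divided by total = 87.79%.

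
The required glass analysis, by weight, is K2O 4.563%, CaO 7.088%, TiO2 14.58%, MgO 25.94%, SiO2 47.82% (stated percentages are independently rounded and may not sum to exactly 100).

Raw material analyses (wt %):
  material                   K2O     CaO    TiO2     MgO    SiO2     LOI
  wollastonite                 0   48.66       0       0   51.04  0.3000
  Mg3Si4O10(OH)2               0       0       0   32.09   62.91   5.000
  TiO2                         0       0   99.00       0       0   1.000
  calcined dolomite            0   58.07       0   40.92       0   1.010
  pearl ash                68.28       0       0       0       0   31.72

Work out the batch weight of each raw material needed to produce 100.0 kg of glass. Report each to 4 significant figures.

Batch per 100.0 kg glass:
  wollastonite: 5.715 kg
  Mg3Si4O10(OH)2: 71.38 kg
  TiO2: 14.73 kg
  calcined dolomite: 7.417 kg
  pearl ash: 6.683 kg
Total batch = 105.9 kg; LOI loss = 5.928 kg; yield = 94.40%

All arithmetic carries exact precision in every operation. In-progress results are printed rounded to four significant digits when written out; a single rounding produces each reported number. All derived quantities are rebuilt in full precision (five oxide percentages, net glass mass, the totals, yield, ignition loss) starting from the weights on 100.0 kg of glass precisely as stated by either problem or answer.
Per-oxide target masses for 100.0 kg glass:
  K2O: 4.563% × 100.0 = 4.563 kg
  CaO: 7.088% × 100.0 = 7.088 kg
  TiO2: 14.58% × 100.0 = 14.58 kg
  MgO: 25.94% × 100.0 = 25.94 kg
  SiO2: 47.82% × 100.0 = 47.82 kg
Per-oxide balance check given the weights on record, versus the basis set out (each sum matches its target mass net of answer rounding effects):
  K2O: 6.683·0.6828 = 4.563 kg (target 4.563 kg)
  CaO: 5.715·0.4866 + 7.417·0.5807 = 7.088 kg (target 7.088 kg)
  TiO2: 14.73·0.9900 = 14.58 kg (target 14.58 kg)
  MgO: 71.38·0.3209 + 7.417·0.4092 = 25.94 kg (target 25.94 kg)
  SiO2: 5.715·0.5104 + 71.38·0.6291 = 47.82 kg (target 47.82 kg)
Glass-mass bookkeeping: the batch minus its LOI: 100.0 kg (per-oxide target masses sum to 99.99 kg; with the basis standing at 100.0 kg — rounding explains the deltas).
Batch total: Σ batch = 105.9 kg; LOI loss = Σ batch·LOI = 5.928 kg; yield: glass divided by total = 94.40%.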